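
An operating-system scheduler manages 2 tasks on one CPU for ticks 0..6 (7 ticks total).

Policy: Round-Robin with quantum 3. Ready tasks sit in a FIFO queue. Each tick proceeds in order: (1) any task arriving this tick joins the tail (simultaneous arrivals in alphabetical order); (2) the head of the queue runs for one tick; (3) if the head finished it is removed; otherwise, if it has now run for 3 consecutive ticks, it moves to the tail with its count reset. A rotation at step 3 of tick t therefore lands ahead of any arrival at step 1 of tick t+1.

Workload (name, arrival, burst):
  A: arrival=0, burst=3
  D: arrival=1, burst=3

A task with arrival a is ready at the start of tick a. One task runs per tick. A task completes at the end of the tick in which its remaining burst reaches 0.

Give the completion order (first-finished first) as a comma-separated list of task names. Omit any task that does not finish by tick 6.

completion order = A, D

t=0: queue=[A] q_used=0 → run A
t=1: queue=[A,D] q_used=1 → run A
t=2: queue=[A,D] q_used=2 → run A
t=3: queue=[D] q_used=0 → run D
t=4: queue=[D] q_used=1 → run D
t=5: queue=[D] q_used=2 → run D
t=6: (idle)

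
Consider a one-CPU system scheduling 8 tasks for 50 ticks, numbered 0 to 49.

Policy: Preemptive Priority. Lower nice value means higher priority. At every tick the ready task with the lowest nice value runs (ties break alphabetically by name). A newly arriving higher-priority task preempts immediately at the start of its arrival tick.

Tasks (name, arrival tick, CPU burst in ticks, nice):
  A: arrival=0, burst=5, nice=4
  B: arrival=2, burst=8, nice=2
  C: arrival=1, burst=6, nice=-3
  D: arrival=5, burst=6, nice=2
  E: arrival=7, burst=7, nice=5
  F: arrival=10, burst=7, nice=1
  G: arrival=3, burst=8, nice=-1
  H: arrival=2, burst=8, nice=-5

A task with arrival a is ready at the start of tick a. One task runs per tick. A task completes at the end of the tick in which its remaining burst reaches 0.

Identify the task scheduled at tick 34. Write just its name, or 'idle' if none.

running at tick 34 = B

t=0: ready={A} → run A
t=1: ready={A,C} → run C
t=2: ready={A,B,C,H} → run H
t=3: ready={A,B,C,G,H} → run H
t=4: ready={A,B,C,G,H} → run H
t=5: ready={A,B,C,D,G,H} → run H
t=6: ready={A,B,C,D,G,H} → run H
t=7: ready={A,B,C,D,E,G,H} → run H
t=8: ready={A,B,C,D,E,G,H} → run H
t=9: ready={A,B,C,D,E,G,H} → run H
t=10: ready={A,B,C,D,E,F,G} → run C
t=11: ready={A,B,C,D,E,F,G} → run C
t=12: ready={A,B,C,D,E,F,G} → run C
t=13: ready={A,B,C,D,E,F,G} → run C
t=14: ready={A,B,C,D,E,F,G} → run C
t=15: ready={A,B,D,E,F,G} → run G
t=16: ready={A,B,D,E,F,G} → run G
t=17: ready={A,B,D,E,F,G} → run G
t=18: ready={A,B,D,E,F,G} → run G
t=19: ready={A,B,D,E,F,G} → run G
t=20: ready={A,B,D,E,F,G} → run G
t=21: ready={A,B,D,E,F,G} → run G
t=22: ready={A,B,D,E,F,G} → run G
t=23: ready={A,B,D,E,F} → run F
t=24: ready={A,B,D,E,F} → run F
t=25: ready={A,B,D,E,F} → run F
t=26: ready={A,B,D,E,F} → run F
t=27: ready={A,B,D,E,F} → run F
t=28: ready={A,B,D,E,F} → run F
t=29: ready={A,B,D,E,F} → run F
t=30: ready={A,B,D,E} → run B
t=31: ready={A,B,D,E} → run B
t=32: ready={A,B,D,E} → run B
t=33: ready={A,B,D,E} → run B
t=34: ready={A,B,D,E} → run B
t=35: ready={A,B,D,E} → run B
t=36: ready={A,B,D,E} → run B
t=37: ready={A,B,D,E} → run B
t=38: ready={A,D,E} → run D
t=39: ready={A,D,E} → run D
t=40: ready={A,D,E} → run D
t=41: ready={A,D,E} → run D
t=42: ready={A,D,E} → run D
t=43: ready={A,D,E} → run D
t=44: ready={A,E} → run A
t=45: ready={A,E} → run A
t=46: ready={A,E} → run A
t=47: ready={A,E} → run A
t=48: ready={E} → run E
t=49: ready={E} → run E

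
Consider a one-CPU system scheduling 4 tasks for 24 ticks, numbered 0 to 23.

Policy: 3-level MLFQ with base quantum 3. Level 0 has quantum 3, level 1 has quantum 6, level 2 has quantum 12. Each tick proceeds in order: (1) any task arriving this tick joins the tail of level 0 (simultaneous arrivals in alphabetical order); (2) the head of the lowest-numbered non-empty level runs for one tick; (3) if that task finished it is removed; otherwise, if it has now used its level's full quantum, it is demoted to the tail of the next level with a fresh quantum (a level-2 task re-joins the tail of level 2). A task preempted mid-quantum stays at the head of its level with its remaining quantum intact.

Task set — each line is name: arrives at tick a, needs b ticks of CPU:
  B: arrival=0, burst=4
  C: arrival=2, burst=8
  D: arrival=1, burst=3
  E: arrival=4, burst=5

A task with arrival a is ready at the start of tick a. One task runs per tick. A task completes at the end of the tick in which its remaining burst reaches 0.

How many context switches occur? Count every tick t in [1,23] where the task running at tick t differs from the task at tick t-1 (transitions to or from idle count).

t=0: L0/L1/L2 = B/-/- → run B
t=1: L0/L1/L2 = BD/-/- → run B
t=2: L0/L1/L2 = BDC/-/- → run B
t=3: L0/L1/L2 = DC/B/- → run D
t=4: L0/L1/L2 = DCE/B/- → run D
t=5: L0/L1/L2 = DCE/B/- → run D
t=6: L0/L1/L2 = CE/B/- → run C
t=7: L0/L1/L2 = CE/B/- → run C
t=8: L0/L1/L2 = CE/B/- → run C
t=9: L0/L1/L2 = E/BC/- → run E
t=10: L0/L1/L2 = E/BC/- → run E
t=11: L0/L1/L2 = E/BC/- → run E
t=12: L0/L1/L2 = -/BCE/- → run B
t=13: L0/L1/L2 = -/CE/- → run C
t=14: L0/L1/L2 = -/CE/- → run C
t=15: L0/L1/L2 = -/CE/- → run C
t=16: L0/L1/L2 = -/CE/- → run C
t=17: L0/L1/L2 = -/CE/- → run C
t=18: L0/L1/L2 = -/E/- → run E
t=19: L0/L1/L2 = -/E/- → run E
t=20: (idle)
t=21: (idle)
t=22: (idle)
t=23: (idle)

context switches = 7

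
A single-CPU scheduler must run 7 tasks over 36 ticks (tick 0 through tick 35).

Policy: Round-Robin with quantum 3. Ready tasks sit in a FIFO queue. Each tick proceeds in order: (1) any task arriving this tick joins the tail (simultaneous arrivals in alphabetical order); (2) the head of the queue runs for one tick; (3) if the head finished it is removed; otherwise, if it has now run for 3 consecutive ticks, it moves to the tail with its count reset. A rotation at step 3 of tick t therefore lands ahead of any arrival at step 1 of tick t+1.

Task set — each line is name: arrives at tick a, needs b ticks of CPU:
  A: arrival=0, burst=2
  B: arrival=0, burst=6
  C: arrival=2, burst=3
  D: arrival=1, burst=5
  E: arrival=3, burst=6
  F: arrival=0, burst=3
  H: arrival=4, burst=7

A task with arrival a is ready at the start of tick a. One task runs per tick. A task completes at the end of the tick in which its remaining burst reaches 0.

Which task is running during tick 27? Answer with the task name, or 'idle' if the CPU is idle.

running at tick 27 = E

t=0: queue=[A,B,F] q_used=0 → run A
t=1: queue=[A,B,F,D] q_used=1 → run A
t=2: queue=[B,F,D,C] q_used=0 → run B
t=3: queue=[B,F,D,C,E] q_used=1 → run B
t=4: queue=[B,F,D,C,E,H] q_used=2 → run B
t=5: queue=[F,D,C,E,H,B] q_used=0 → run F
t=6: queue=[F,D,C,E,H,B] q_used=1 → run F
t=7: queue=[F,D,C,E,H,B] q_used=2 → run F
t=8: queue=[D,C,E,H,B] q_used=0 → run D
t=9: queue=[D,C,E,H,B] q_used=1 → run D
t=10: queue=[D,C,E,H,B] q_used=2 → run D
t=11: queue=[C,E,H,B,D] q_used=0 → run C
t=12: queue=[C,E,H,B,D] q_used=1 → run C
t=13: queue=[C,E,H,B,D] q_used=2 → run C
t=14: queue=[E,H,B,D] q_used=0 → run E
t=15: queue=[E,H,B,D] q_used=1 → run E
t=16: queue=[E,H,B,D] q_used=2 → run E
t=17: queue=[H,B,D,E] q_used=0 → run H
t=18: queue=[H,B,D,E] q_used=1 → run H
t=19: queue=[H,B,D,E] q_used=2 → run H
t=20: queue=[B,D,E,H] q_used=0 → run B
t=21: queue=[B,D,E,H] q_used=1 → run B
t=22: queue=[B,D,E,H] q_used=2 → run B
t=23: queue=[D,E,H] q_used=0 → run D
t=24: queue=[D,E,H] q_used=1 → run D
t=25: queue=[E,H] q_used=0 → run E
t=26: queue=[E,H] q_used=1 → run E
t=27: queue=[E,H] q_used=2 → run E
t=28: queue=[H] q_used=0 → run H
t=29: queue=[H] q_used=1 → run H
t=30: queue=[H] q_used=2 → run H
t=31: queue=[H] q_used=0 → run H
t=32: (idle)
t=33: (idle)
t=34: (idle)
t=35: (idle)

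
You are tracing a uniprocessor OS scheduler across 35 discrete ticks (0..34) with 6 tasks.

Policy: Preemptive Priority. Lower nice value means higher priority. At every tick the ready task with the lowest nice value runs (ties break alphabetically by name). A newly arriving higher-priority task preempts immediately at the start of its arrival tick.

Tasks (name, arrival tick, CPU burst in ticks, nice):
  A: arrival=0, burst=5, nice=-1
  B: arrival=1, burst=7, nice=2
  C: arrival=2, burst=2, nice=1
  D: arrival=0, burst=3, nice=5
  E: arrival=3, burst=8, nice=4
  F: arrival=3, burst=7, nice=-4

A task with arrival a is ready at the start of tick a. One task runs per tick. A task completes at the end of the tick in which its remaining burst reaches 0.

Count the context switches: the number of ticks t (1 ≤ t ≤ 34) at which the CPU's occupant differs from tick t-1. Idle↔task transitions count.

context switches = 7

t=0: ready={A,D} → run A
t=1: ready={A,B,D} → run A
t=2: ready={A,B,C,D} → run A
t=3: ready={A,B,C,D,E,F} → run F
t=4: ready={A,B,C,D,E,F} → run F
t=5: ready={A,B,C,D,E,F} → run F
t=6: ready={A,B,C,D,E,F} → run F
t=7: ready={A,B,C,D,E,F} → run F
t=8: ready={A,B,C,D,E,F} → run F
t=9: ready={A,B,C,D,E,F} → run F
t=10: ready={A,B,C,D,E} → run A
t=11: ready={A,B,C,D,E} → run A
t=12: ready={B,C,D,E} → run C
t=13: ready={B,C,D,E} → run C
t=14: ready={B,D,E} → run B
t=15: ready={B,D,E} → run B
t=16: ready={B,D,E} → run B
t=17: ready={B,D,E} → run B
t=18: ready={B,D,E} → run B
t=19: ready={B,D,E} → run B
t=20: ready={B,D,E} → run B
t=21: ready={D,E} → run E
t=22: ready={D,E} → run E
t=23: ready={D,E} → run E
t=24: ready={D,E} → run E
t=25: ready={D,E} → run E
t=26: ready={D,E} → run E
t=27: ready={D,E} → run E
t=28: ready={D,E} → run E
t=29: ready={D} → run D
t=30: ready={D} → run D
t=31: ready={D} → run D
t=32: (idle)
t=33: (idle)
t=34: (idle)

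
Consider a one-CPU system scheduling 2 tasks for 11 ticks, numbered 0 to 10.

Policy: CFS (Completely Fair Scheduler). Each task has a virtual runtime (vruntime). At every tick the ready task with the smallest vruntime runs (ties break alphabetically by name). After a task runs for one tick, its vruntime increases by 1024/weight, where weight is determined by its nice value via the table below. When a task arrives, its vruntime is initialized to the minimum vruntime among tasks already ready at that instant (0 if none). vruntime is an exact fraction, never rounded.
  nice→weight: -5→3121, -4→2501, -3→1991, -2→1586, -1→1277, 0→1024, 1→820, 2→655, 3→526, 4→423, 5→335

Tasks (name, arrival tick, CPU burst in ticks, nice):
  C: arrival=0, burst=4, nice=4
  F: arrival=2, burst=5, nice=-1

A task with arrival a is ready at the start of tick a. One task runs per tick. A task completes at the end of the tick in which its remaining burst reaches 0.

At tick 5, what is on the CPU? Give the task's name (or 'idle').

running at tick 5 = F

t=0: vr[C=0] → run C
t=1: vr[C=1024/423] → run C
t=2: vr[C=2048/423 F=2048/423] → run C
t=3: vr[C=1024/141 F=2048/423] → run F
t=4: vr[C=1024/141 F=3048448/540171] → run F
t=5: vr[C=1024/141 F=3481600/540171] → run F
t=6: vr[C=1024/141 F=3914752/540171] → run F
t=7: vr[C=1024/141 F=4347904/540171] → run C
t=8: vr[F=4347904/540171] → run F
t=9: (idle)
t=10: (idle)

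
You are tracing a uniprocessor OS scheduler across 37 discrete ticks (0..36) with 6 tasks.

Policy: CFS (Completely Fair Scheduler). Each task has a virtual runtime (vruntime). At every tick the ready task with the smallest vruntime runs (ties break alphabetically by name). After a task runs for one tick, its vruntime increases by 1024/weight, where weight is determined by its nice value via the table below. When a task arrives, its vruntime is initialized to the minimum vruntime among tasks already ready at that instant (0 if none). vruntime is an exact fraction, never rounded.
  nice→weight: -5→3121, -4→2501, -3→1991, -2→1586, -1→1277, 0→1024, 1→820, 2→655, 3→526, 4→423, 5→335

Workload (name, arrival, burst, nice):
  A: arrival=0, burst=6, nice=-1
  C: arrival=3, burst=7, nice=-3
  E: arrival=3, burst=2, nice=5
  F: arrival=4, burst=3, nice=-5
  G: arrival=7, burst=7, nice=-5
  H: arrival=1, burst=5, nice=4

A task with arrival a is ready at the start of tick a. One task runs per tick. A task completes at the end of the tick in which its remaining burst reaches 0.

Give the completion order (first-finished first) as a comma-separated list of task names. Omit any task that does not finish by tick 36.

completion order = F, G, A, E, C, H

t=0: vr[A=0] → run A
t=1: vr[A=1024/1277 H=1024/1277] → run A
t=2: vr[A=2048/1277 H=1024/1277] → run H
t=3: vr[A=2048/1277 C=2048/1277 E=2048/1277 H=1740800/540171] → run A
t=4: vr[A=3072/1277 C=2048/1277 E=2048/1277 F=2048/1277 H=1740800/540171] → run C
t=5: vr[A=3072/1277 C=5385216/2542507 E=2048/1277 F=2048/1277 H=1740800/540171] → run E
t=6: vr[A=3072/1277 C=5385216/2542507 E=1993728/427795 F=2048/1277 H=1740800/540171] → run F
t=7: vr[A=3072/1277 C=5385216/2542507 E=1993728/427795 F=7699456/3985517 G=7699456/3985517 H=1740800/540171] → run F
t=8: vr[A=3072/1277 C=5385216/2542507 E=1993728/427795 F=9007104/3985517 G=7699456/3985517 H=1740800/540171] → run G
t=9: vr[A=3072/1277 C=5385216/2542507 E=1993728/427795 F=9007104/3985517 G=9007104/3985517 H=1740800/540171] → run C
t=10: vr[A=3072/1277 C=6692864/2542507 E=1993728/427795 F=9007104/3985517 G=9007104/3985517 H=1740800/540171] → run F
t=11: vr[A=3072/1277 C=6692864/2542507 E=1993728/427795 G=9007104/3985517 H=1740800/540171] → run G
t=12: vr[A=3072/1277 C=6692864/2542507 E=1993728/427795 G=10314752/3985517 H=1740800/540171] → run A
t=13: vr[A=4096/1277 C=6692864/2542507 E=1993728/427795 G=10314752/3985517 H=1740800/540171] → run G
t=14: vr[A=4096/1277 C=6692864/2542507 E=1993728/427795 G=11622400/3985517 H=1740800/540171] → run C
t=15: vr[A=4096/1277 C=8000512/2542507 E=1993728/427795 G=11622400/3985517 H=1740800/540171] → run G
t=16: vr[A=4096/1277 C=8000512/2542507 E=1993728/427795 G=12930048/3985517 H=1740800/540171] → run C
t=17: vr[A=4096/1277 C=9308160/2542507 E=1993728/427795 G=12930048/3985517 H=1740800/540171] → run A
t=18: vr[A=5120/1277 C=9308160/2542507 E=1993728/427795 G=12930048/3985517 H=1740800/540171] → run H
t=19: vr[A=5120/1277 C=9308160/2542507 E=1993728/427795 G=12930048/3985517 H=3048448/540171] → run G
t=20: vr[A=5120/1277 C=9308160/2542507 E=1993728/427795 G=14237696/3985517 H=3048448/540171] → run G
t=21: vr[A=5120/1277 C=9308160/2542507 E=1993728/427795 G=15545344/3985517 H=3048448/540171] → run C
t=22: vr[A=5120/1277 C=10615808/2542507 E=1993728/427795 G=15545344/3985517 H=3048448/540171] → run G
t=23: vr[A=5120/1277 C=10615808/2542507 E=1993728/427795 H=3048448/540171] → run A
t=24: vr[C=10615808/2542507 E=1993728/427795 H=3048448/540171] → run C
t=25: vr[C=11923456/2542507 E=1993728/427795 H=3048448/540171] → run E
t=26: vr[C=11923456/2542507 H=3048448/540171] → run C
t=27: vr[H=3048448/540171] → run H
t=28: vr[H=1452032/180057] → run H
t=29: vr[H=5663744/540171] → run H
t=30: (idle)
t=31: (idle)
t=32: (idle)
t=33: (idle)
t=34: (idle)
t=35: (idle)
t=36: (idle)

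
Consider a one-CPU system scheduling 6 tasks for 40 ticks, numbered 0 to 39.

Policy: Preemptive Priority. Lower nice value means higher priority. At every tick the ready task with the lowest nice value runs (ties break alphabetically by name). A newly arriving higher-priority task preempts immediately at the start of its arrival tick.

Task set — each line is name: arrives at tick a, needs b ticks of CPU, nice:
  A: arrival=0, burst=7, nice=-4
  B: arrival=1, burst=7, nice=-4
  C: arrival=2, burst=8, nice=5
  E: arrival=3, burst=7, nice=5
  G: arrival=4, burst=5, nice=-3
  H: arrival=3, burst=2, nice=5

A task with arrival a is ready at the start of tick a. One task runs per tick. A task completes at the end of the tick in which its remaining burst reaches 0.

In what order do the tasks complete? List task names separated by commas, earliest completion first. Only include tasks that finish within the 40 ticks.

completion order = A, B, G, C, E, H

t=0: ready={A} → run A
t=1: ready={A,B} → run A
t=2: ready={A,B,C} → run A
t=3: ready={A,B,C,E,H} → run A
t=4: ready={A,B,C,E,G,H} → run A
t=5: ready={A,B,C,E,G,H} → run A
t=6: ready={A,B,C,E,G,H} → run A
t=7: ready={B,C,E,G,H} → run B
t=8: ready={B,C,E,G,H} → run B
t=9: ready={B,C,E,G,H} → run B
t=10: ready={B,C,E,G,H} → run B
t=11: ready={B,C,E,G,H} → run B
t=12: ready={B,C,E,G,H} → run B
t=13: ready={B,C,E,G,H} → run B
t=14: ready={C,E,G,H} → run G
t=15: ready={C,E,G,H} → run G
t=16: ready={C,E,G,H} → run G
t=17: ready={C,E,G,H} → run G
t=18: ready={C,E,G,H} → run G
t=19: ready={C,E,H} → run C
t=20: ready={C,E,H} → run C
t=21: ready={C,E,H} → run C
t=22: ready={C,E,H} → run C
t=23: ready={C,E,H} → run C
t=24: ready={C,E,H} → run C
t=25: ready={C,E,H} → run C
t=26: ready={C,E,H} → run C
t=27: ready={E,H} → run E
t=28: ready={E,H} → run E
t=29: ready={E,H} → run E
t=30: ready={E,H} → run E
t=31: ready={E,H} → run E
t=32: ready={E,H} → run E
t=33: ready={E,H} → run E
t=34: ready={H} → run H
t=35: ready={H} → run H
t=36: (idle)
t=37: (idle)
t=38: (idle)
t=39: (idle)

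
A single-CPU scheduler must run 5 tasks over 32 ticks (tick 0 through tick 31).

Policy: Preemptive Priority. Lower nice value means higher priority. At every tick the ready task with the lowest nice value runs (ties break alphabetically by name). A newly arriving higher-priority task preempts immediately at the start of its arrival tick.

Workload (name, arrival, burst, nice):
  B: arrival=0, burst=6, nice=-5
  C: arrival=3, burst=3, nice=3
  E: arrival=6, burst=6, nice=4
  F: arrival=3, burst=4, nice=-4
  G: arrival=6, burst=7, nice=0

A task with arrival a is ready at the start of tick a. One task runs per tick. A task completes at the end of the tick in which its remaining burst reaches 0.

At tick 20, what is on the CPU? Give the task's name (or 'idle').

running at tick 20 = E

t=0: ready={B} → run B
t=1: ready={B} → run B
t=2: ready={B} → run B
t=3: ready={B,C,F} → run B
t=4: ready={B,C,F} → run B
t=5: ready={B,C,F} → run B
t=6: ready={C,E,F,G} → run F
t=7: ready={C,E,F,G} → run F
t=8: ready={C,E,F,G} → run F
t=9: ready={C,E,F,G} → run F
t=10: ready={C,E,G} → run G
t=11: ready={C,E,G} → run G
t=12: ready={C,E,G} → run G
t=13: ready={C,E,G} → run G
t=14: ready={C,E,G} → run G
t=15: ready={C,E,G} → run G
t=16: ready={C,E,G} → run G
t=17: ready={C,E} → run C
t=18: ready={C,E} → run C
t=19: ready={C,E} → run C
t=20: ready={E} → run E
t=21: ready={E} → run E
t=22: ready={E} → run E
t=23: ready={E} → run E
t=24: ready={E} → run E
t=25: ready={E} → run E
t=26: (idle)
t=27: (idle)
t=28: (idle)
t=29: (idle)
t=30: (idle)
t=31: (idle)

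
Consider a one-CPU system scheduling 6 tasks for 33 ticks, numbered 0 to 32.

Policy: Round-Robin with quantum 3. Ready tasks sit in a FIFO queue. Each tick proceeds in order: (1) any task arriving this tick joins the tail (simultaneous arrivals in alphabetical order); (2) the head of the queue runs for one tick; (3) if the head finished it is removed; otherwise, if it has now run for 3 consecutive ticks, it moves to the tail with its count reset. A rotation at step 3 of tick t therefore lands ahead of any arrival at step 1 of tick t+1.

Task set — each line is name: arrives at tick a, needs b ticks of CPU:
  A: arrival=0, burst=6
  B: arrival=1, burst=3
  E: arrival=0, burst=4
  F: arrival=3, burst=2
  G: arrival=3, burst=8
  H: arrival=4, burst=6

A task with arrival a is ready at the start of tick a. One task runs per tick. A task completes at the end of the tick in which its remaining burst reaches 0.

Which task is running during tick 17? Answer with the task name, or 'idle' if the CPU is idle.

t=0: queue=[A,E] q_used=0 → run A
t=1: queue=[A,E,B] q_used=1 → run A
t=2: queue=[A,E,B] q_used=2 → run A
t=3: queue=[E,B,A,F,G] q_used=0 → run E
t=4: queue=[E,B,A,F,G,H] q_used=1 → run E
t=5: queue=[E,B,A,F,G,H] q_used=2 → run E
t=6: queue=[B,A,F,G,H,E] q_used=0 → run B
t=7: queue=[B,A,F,G,H,E] q_used=1 → run B
t=8: queue=[B,A,F,G,H,E] q_used=2 → run B
t=9: queue=[A,F,G,H,E] q_used=0 → run A
t=10: queue=[A,F,G,H,E] q_used=1 → run A
t=11: queue=[A,F,G,H,E] q_used=2 → run A
t=12: queue=[F,G,H,E] q_used=0 → run F
t=13: queue=[F,G,H,E] q_used=1 → run F
t=14: queue=[G,H,E] q_used=0 → run G
t=15: queue=[G,H,E] q_used=1 → run G
t=16: queue=[G,H,E] q_used=2 → run G
t=17: queue=[H,E,G] q_used=0 → run H
t=18: queue=[H,E,G] q_used=1 → run H
t=19: queue=[H,E,G] q_used=2 → run H
t=20: queue=[E,G,H] q_used=0 → run E
t=21: queue=[G,H] q_used=0 → run G
t=22: queue=[G,H] q_used=1 → run G
t=23: queue=[G,H] q_used=2 → run G
t=24: queue=[H,G] q_used=0 → run H
t=25: queue=[H,G] q_used=1 → run H
t=26: queue=[H,G] q_used=2 → run H
t=27: queue=[G] q_used=0 → run G
t=28: queue=[G] q_used=1 → run G
t=29: (idle)
t=30: (idle)
t=31: (idle)
t=32: (idle)

running at tick 17 = H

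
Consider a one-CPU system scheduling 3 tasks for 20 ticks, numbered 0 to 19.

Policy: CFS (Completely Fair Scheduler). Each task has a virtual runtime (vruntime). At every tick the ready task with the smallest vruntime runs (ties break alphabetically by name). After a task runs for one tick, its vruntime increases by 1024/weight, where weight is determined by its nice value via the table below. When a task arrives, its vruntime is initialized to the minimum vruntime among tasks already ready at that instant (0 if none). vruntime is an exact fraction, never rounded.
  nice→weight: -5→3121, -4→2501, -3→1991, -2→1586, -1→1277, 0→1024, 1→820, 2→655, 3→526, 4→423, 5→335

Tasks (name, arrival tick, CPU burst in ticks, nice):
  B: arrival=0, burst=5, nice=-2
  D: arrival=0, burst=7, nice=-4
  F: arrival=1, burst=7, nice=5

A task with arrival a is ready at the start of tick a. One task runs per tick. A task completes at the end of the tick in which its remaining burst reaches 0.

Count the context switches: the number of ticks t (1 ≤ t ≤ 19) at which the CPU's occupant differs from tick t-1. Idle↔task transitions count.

t=0: vr[B=0 D=0] → run B
t=1: vr[B=512/793 D=0 F=0] → run D
t=2: vr[B=512/793 D=1024/2501 F=0] → run F
t=3: vr[B=512/793 D=1024/2501 F=1024/335] → run D
t=4: vr[B=512/793 D=2048/2501 F=1024/335] → run B
t=5: vr[B=1024/793 D=2048/2501 F=1024/335] → run D
t=6: vr[B=1024/793 D=3072/2501 F=1024/335] → run D
t=7: vr[B=1024/793 D=4096/2501 F=1024/335] → run B
t=8: vr[B=1536/793 D=4096/2501 F=1024/335] → run D
t=9: vr[B=1536/793 D=5120/2501 F=1024/335] → run B
t=10: vr[B=2048/793 D=5120/2501 F=1024/335] → run D
t=11: vr[B=2048/793 D=6144/2501 F=1024/335] → run D
t=12: vr[B=2048/793 F=1024/335] → run B
t=13: vr[F=1024/335] → run F
t=14: vr[F=2048/335] → run F
t=15: vr[F=3072/335] → run F
t=16: vr[F=4096/335] → run F
t=17: vr[F=1024/67] → run F
t=18: vr[F=6144/335] → run F
t=19: (idle)

context switches = 12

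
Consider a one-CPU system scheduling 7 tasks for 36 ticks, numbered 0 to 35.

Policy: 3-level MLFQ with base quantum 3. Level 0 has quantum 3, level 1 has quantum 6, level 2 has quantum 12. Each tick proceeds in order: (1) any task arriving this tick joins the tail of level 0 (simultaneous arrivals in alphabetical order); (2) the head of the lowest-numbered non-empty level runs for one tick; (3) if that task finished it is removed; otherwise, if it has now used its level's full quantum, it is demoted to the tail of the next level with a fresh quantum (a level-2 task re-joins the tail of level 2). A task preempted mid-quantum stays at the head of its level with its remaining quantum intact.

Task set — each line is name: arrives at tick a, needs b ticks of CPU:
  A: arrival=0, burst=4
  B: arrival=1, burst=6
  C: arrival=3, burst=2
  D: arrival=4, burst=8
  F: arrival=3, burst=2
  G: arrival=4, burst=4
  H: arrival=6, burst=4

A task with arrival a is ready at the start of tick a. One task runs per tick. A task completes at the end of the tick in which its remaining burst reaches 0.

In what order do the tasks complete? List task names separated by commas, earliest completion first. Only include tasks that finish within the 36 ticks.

completion order = C, F, A, B, D, G, H

t=0: L0/L1/L2 = A/-/- → run A
t=1: L0/L1/L2 = AB/-/- → run A
t=2: L0/L1/L2 = AB/-/- → run A
t=3: L0/L1/L2 = BCF/A/- → run B
t=4: L0/L1/L2 = BCFDG/A/- → run B
t=5: L0/L1/L2 = BCFDG/A/- → run B
t=6: L0/L1/L2 = CFDGH/AB/- → run C
t=7: L0/L1/L2 = CFDGH/AB/- → run C
t=8: L0/L1/L2 = FDGH/AB/- → run F
t=9: L0/L1/L2 = FDGH/AB/- → run F
t=10: L0/L1/L2 = DGH/AB/- → run D
t=11: L0/L1/L2 = DGH/AB/- → run D
t=12: L0/L1/L2 = DGH/AB/- → run D
t=13: L0/L1/L2 = GH/ABD/- → run G
t=14: L0/L1/L2 = GH/ABD/- → run G
t=15: L0/L1/L2 = GH/ABD/- → run G
t=16: L0/L1/L2 = H/ABDG/- → run H
t=17: L0/L1/L2 = H/ABDG/- → run H
t=18: L0/L1/L2 = H/ABDG/- → run H
t=19: L0/L1/L2 = -/ABDGH/- → run A
t=20: L0/L1/L2 = -/BDGH/- → run B
t=21: L0/L1/L2 = -/BDGH/- → run B
t=22: L0/L1/L2 = -/BDGH/- → run B
t=23: L0/L1/L2 = -/DGH/- → run D
t=24: L0/L1/L2 = -/DGH/- → run D
t=25: L0/L1/L2 = -/DGH/- → run D
t=26: L0/L1/L2 = -/DGH/- → run D
t=27: L0/L1/L2 = -/DGH/- → run D
t=28: L0/L1/L2 = -/GH/- → run G
t=29: L0/L1/L2 = -/H/- → run H
t=30: (idle)
t=31: (idle)
t=32: (idle)
t=33: (idle)
t=34: (idle)
t=35: (idle)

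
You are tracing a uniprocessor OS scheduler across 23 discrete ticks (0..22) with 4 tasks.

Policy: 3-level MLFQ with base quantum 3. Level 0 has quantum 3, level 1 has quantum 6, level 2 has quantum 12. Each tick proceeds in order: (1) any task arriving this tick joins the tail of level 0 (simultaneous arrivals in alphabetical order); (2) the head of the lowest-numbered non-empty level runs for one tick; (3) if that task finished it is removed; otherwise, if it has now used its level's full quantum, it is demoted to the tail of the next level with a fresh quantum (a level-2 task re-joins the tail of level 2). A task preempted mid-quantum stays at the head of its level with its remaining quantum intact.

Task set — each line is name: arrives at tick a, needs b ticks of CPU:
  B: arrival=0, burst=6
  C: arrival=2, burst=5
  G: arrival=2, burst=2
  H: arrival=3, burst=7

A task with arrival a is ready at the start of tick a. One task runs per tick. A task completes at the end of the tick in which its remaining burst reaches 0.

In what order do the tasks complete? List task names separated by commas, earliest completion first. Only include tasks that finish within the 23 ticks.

completion order = G, B, C, H

t=0: L0/L1/L2 = B/-/- → run B
t=1: L0/L1/L2 = B/-/- → run B
t=2: L0/L1/L2 = BCG/-/- → run B
t=3: L0/L1/L2 = CGH/B/- → run C
t=4: L0/L1/L2 = CGH/B/- → run C
t=5: L0/L1/L2 = CGH/B/- → run C
t=6: L0/L1/L2 = GH/BC/- → run G
t=7: L0/L1/L2 = GH/BC/- → run G
t=8: L0/L1/L2 = H/BC/- → run H
t=9: L0/L1/L2 = H/BC/- → run H
t=10: L0/L1/L2 = H/BC/- → run H
t=11: L0/L1/L2 = -/BCH/- → run B
t=12: L0/L1/L2 = -/BCH/- → run B
t=13: L0/L1/L2 = -/BCH/- → run B
t=14: L0/L1/L2 = -/CH/- → run C
t=15: L0/L1/L2 = -/CH/- → run C
t=16: L0/L1/L2 = -/H/- → run H
t=17: L0/L1/L2 = -/H/- → run H
t=18: L0/L1/L2 = -/H/- → run H
t=19: L0/L1/L2 = -/H/- → run H
t=20: (idle)
t=21: (idle)
t=22: (idle)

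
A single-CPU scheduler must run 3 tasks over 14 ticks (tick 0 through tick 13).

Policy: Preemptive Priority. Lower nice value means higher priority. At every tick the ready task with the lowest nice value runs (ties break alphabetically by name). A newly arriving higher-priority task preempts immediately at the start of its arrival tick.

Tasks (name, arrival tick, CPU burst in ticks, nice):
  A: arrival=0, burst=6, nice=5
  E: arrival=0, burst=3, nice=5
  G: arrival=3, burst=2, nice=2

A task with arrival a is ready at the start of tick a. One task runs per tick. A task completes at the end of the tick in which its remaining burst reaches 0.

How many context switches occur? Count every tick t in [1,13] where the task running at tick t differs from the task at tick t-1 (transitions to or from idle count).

context switches = 4

t=0: ready={A,E} → run A
t=1: ready={A,E} → run A
t=2: ready={A,E} → run A
t=3: ready={A,E,G} → run G
t=4: ready={A,E,G} → run G
t=5: ready={A,E} → run A
t=6: ready={A,E} → run A
t=7: ready={A,E} → run A
t=8: ready={E} → run E
t=9: ready={E} → run E
t=10: ready={E} → run E
t=11: (idle)
t=12: (idle)
t=13: (idle)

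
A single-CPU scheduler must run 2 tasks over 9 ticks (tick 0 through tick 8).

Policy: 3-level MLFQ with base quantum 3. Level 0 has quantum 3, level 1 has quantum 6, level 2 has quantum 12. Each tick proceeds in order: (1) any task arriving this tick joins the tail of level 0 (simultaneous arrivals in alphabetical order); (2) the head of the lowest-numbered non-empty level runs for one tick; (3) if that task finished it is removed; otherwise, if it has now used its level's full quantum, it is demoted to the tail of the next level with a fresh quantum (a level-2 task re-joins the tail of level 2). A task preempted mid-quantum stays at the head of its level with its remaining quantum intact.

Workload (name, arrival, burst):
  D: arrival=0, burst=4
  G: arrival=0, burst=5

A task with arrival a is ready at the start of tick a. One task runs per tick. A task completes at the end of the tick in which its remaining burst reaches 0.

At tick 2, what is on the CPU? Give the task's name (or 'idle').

t=0: L0/L1/L2 = DG/-/- → run D
t=1: L0/L1/L2 = DG/-/- → run D
t=2: L0/L1/L2 = DG/-/- → run D
t=3: L0/L1/L2 = G/D/- → run G
t=4: L0/L1/L2 = G/D/- → run G
t=5: L0/L1/L2 = G/D/- → run G
t=6: L0/L1/L2 = -/DG/- → run D
t=7: L0/L1/L2 = -/G/- → run G
t=8: L0/L1/L2 = -/G/- → run G

running at tick 2 = D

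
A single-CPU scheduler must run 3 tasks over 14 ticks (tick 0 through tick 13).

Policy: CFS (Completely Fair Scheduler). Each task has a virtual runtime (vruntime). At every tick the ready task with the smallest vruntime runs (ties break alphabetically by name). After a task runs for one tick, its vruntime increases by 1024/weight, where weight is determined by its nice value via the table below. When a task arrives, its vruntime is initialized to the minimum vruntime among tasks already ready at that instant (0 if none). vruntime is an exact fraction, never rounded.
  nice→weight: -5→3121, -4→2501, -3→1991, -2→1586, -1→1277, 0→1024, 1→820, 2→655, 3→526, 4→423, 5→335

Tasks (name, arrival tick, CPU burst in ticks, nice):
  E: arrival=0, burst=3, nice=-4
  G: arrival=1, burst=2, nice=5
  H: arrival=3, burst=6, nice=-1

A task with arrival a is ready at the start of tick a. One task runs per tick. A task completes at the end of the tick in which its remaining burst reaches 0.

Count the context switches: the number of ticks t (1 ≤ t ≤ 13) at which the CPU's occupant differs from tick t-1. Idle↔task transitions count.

t=0: vr[E=0] → run E
t=1: vr[E=1024/2501 G=1024/2501] → run E
t=2: vr[E=2048/2501 G=1024/2501] → run G
t=3: vr[E=2048/2501 G=2904064/837835 H=2048/2501] → run E
t=4: vr[G=2904064/837835 H=2048/2501] → run H
t=5: vr[G=2904064/837835 H=5176320/3193777] → run H
t=6: vr[G=2904064/837835 H=7737344/3193777] → run H
t=7: vr[G=2904064/837835 H=10298368/3193777] → run H
t=8: vr[G=2904064/837835 H=12859392/3193777] → run G
t=9: vr[H=12859392/3193777] → run H
t=10: vr[H=15420416/3193777] → run H
t=11: (idle)
t=12: (idle)
t=13: (idle)

context switches = 6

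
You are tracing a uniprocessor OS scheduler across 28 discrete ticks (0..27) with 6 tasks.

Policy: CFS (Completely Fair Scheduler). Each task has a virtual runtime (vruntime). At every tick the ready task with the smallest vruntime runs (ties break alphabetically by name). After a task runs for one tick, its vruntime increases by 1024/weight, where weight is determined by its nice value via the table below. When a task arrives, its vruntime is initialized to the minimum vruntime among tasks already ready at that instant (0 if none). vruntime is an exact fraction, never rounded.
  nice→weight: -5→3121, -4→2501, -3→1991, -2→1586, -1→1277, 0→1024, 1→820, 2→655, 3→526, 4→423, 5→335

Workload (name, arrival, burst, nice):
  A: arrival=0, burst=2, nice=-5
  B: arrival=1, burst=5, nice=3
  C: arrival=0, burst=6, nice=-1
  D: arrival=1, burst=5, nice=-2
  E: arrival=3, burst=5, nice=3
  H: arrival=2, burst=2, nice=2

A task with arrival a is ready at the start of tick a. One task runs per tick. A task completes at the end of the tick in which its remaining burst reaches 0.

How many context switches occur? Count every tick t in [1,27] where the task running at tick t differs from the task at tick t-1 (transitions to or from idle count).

t=0: vr[A=0 C=0] → run A
t=1: vr[A=1024/3121 B=0 C=0 D=0] → run B
t=2: vr[A=1024/3121 B=512/263 C=0 D=0 H=0] → run C
t=3: vr[A=1024/3121 B=512/263 C=1024/1277 D=0 E=0 H=0] → run D
t=4: vr[A=1024/3121 B=512/263 C=1024/1277 D=512/793 E=0 H=0] → run E
t=5: vr[A=1024/3121 B=512/263 C=1024/1277 D=512/793 E=512/263 H=0] → run H
t=6: vr[A=1024/3121 B=512/263 C=1024/1277 D=512/793 E=512/263 H=1024/655] → run A
t=7: vr[B=512/263 C=1024/1277 D=512/793 E=512/263 H=1024/655] → run D
t=8: vr[B=512/263 C=1024/1277 D=1024/793 E=512/263 H=1024/655] → run C
t=9: vr[B=512/263 C=2048/1277 D=1024/793 E=512/263 H=1024/655] → run D
t=10: vr[B=512/263 C=2048/1277 D=1536/793 E=512/263 H=1024/655] → run H
t=11: vr[B=512/263 C=2048/1277 D=1536/793 E=512/263] → run C
t=12: vr[B=512/263 C=3072/1277 D=1536/793 E=512/263] → run D
t=13: vr[B=512/263 C=3072/1277 D=2048/793 E=512/263] → run B
t=14: vr[B=1024/263 C=3072/1277 D=2048/793 E=512/263] → run E
t=15: vr[B=1024/263 C=3072/1277 D=2048/793 E=1024/263] → run C
t=16: vr[B=1024/263 C=4096/1277 D=2048/793 E=1024/263] → run D
t=17: vr[B=1024/263 C=4096/1277 E=1024/263] → run C
t=18: vr[B=1024/263 C=5120/1277 E=1024/263] → run B
t=19: vr[B=1536/263 C=5120/1277 E=1024/263] → run E
t=20: vr[B=1536/263 C=5120/1277 E=1536/263] → run C
t=21: vr[B=1536/263 E=1536/263] → run B
t=22: vr[B=2048/263 E=1536/263] → run E
t=23: vr[B=2048/263 E=2048/263] → run B
t=24: vr[E=2048/263] → run E
t=25: (idle)
t=26: (idle)
t=27: (idle)

context switches = 25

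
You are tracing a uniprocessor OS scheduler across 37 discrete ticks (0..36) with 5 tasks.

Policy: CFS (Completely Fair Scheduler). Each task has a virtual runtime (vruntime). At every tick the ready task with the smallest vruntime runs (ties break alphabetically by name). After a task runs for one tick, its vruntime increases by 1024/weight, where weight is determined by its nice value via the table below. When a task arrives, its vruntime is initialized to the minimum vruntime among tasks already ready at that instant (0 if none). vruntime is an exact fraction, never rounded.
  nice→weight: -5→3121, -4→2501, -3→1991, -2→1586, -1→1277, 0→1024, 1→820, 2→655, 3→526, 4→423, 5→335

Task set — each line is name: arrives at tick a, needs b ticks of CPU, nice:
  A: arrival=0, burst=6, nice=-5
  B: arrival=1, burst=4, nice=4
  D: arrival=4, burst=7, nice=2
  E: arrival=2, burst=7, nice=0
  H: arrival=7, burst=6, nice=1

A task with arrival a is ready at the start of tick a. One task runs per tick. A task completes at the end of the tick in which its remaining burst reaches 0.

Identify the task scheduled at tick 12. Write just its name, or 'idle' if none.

t=0: vr[A=0] → run A
t=1: vr[A=1024/3121 B=1024/3121] → run A
t=2: vr[A=2048/3121 B=1024/3121 E=1024/3121] → run B
t=3: vr[A=2048/3121 B=3629056/1320183 E=1024/3121] → run E
t=4: vr[A=2048/3121 B=3629056/1320183 D=2048/3121 E=4145/3121] → run A
t=5: vr[A=3072/3121 B=3629056/1320183 D=2048/3121 E=4145/3121] → run D
t=6: vr[A=3072/3121 B=3629056/1320183 D=4537344/2044255 E=4145/3121] → run A
t=7: vr[A=4096/3121 B=3629056/1320183 D=4537344/2044255 E=4145/3121 H=4096/3121] → run A
t=8: vr[A=5120/3121 B=3629056/1320183 D=4537344/2044255 E=4145/3121 H=4096/3121] → run H
t=9: vr[A=5120/3121 B=3629056/1320183 D=4537344/2044255 E=4145/3121 H=1638656/639805] → run E
t=10: vr[A=5120/3121 B=3629056/1320183 D=4537344/2044255 E=7266/3121 H=1638656/639805] → run A
t=11: vr[B=3629056/1320183 D=4537344/2044255 E=7266/3121 H=1638656/639805] → run D
t=12: vr[B=3629056/1320183 D=7733248/2044255 E=7266/3121 H=1638656/639805] → run E
t=13: vr[B=3629056/1320183 D=7733248/2044255 E=10387/3121 H=1638656/639805] → run H
t=14: vr[B=3629056/1320183 D=7733248/2044255 E=10387/3121 H=2437632/639805] → run B
t=15: vr[B=6824960/1320183 D=7733248/2044255 E=10387/3121 H=2437632/639805] → run E
t=16: vr[B=6824960/1320183 D=7733248/2044255 E=13508/3121 H=2437632/639805] → run D
t=17: vr[B=6824960/1320183 D=10929152/2044255 E=13508/3121 H=2437632/639805] → run H
t=18: vr[B=6824960/1320183 D=10929152/2044255 E=13508/3121 H=3236608/639805] → run E
t=19: vr[B=6824960/1320183 D=10929152/2044255 E=16629/3121 H=3236608/639805] → run H
t=20: vr[B=6824960/1320183 D=10929152/2044255 E=16629/3121 H=4035584/639805] → run B
t=21: vr[B=3340288/440061 D=10929152/2044255 E=16629/3121 H=4035584/639805] → run E
t=22: vr[B=3340288/440061 D=10929152/2044255 E=19750/3121 H=4035584/639805] → run D
t=23: vr[B=3340288/440061 D=14125056/2044255 E=19750/3121 H=4035584/639805] → run H
t=24: vr[B=3340288/440061 D=14125056/2044255 E=19750/3121 H=966912/127961] → run E
t=25: vr[B=3340288/440061 D=14125056/2044255 H=966912/127961] → run D
t=26: vr[B=3340288/440061 D=3464192/408851 H=966912/127961] → run H
t=27: vr[B=3340288/440061 D=3464192/408851] → run B
t=28: vr[D=3464192/408851] → run D
t=29: vr[D=20516864/2044255] → run D
t=30: (idle)
t=31: (idle)
t=32: (idle)
t=33: (idle)
t=34: (idle)
t=35: (idle)
t=36: (idle)

running at tick 12 = E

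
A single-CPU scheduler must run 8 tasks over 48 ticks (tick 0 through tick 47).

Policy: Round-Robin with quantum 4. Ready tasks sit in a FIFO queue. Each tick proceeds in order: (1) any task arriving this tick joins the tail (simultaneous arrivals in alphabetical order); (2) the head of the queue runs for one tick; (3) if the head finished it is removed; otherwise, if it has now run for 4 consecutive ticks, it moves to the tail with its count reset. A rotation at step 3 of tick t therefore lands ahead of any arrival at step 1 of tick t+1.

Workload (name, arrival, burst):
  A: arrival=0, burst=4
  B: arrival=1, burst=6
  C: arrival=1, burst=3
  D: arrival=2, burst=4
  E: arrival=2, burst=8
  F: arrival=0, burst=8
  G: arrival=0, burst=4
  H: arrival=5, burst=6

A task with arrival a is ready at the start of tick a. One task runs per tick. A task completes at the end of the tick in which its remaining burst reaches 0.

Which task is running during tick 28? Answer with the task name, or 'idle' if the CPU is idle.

t=0: queue=[A,F,G] q_used=0 → run A
t=1: queue=[A,F,G,B,C] q_used=1 → run A
t=2: queue=[A,F,G,B,C,D,E] q_used=2 → run A
t=3: queue=[A,F,G,B,C,D,E] q_used=3 → run A
t=4: queue=[F,G,B,C,D,E] q_used=0 → run F
t=5: queue=[F,G,B,C,D,E,H] q_used=1 → run F
t=6: queue=[F,G,B,C,D,E,H] q_used=2 → run F
t=7: queue=[F,G,B,C,D,E,H] q_used=3 → run F
t=8: queue=[G,B,C,D,E,H,F] q_used=0 → run G
t=9: queue=[G,B,C,D,E,H,F] q_used=1 → run G
t=10: queue=[G,B,C,D,E,H,F] q_used=2 → run G
t=11: queue=[G,B,C,D,E,H,F] q_used=3 → run G
t=12: queue=[B,C,D,E,H,F] q_used=0 → run B
t=13: queue=[B,C,D,E,H,F] q_used=1 → run B
t=14: queue=[B,C,D,E,H,F] q_used=2 → run B
t=15: queue=[B,C,D,E,H,F] q_used=3 → run B
t=16: queue=[C,D,E,H,F,B] q_used=0 → run C
t=17: queue=[C,D,E,H,F,B] q_used=1 → run C
t=18: queue=[C,D,E,H,F,B] q_used=2 → run C
t=19: queue=[D,E,H,F,B] q_used=0 → run D
t=20: queue=[D,E,H,F,B] q_used=1 → run D
t=21: queue=[D,E,H,F,B] q_used=2 → run D
t=22: queue=[D,E,H,F,B] q_used=3 → run D
t=23: queue=[E,H,F,B] q_used=0 → run E
t=24: queue=[E,H,F,B] q_used=1 → run E
t=25: queue=[E,H,F,B] q_used=2 → run E
t=26: queue=[E,H,F,B] q_used=3 → run E
t=27: queue=[H,F,B,E] q_used=0 → run H
t=28: queue=[H,F,B,E] q_used=1 → run H
t=29: queue=[H,F,B,E] q_used=2 → run H
t=30: queue=[H,F,B,E] q_used=3 → run H
t=31: queue=[F,B,E,H] q_used=0 → run F
t=32: queue=[F,B,E,H] q_used=1 → run F
t=33: queue=[F,B,E,H] q_used=2 → run F
t=34: queue=[F,B,E,H] q_used=3 → run F
t=35: queue=[B,E,H] q_used=0 → run B
t=36: queue=[B,E,H] q_used=1 → run B
t=37: queue=[E,H] q_used=0 → run E
t=38: queue=[E,H] q_used=1 → run E
t=39: queue=[E,H] q_used=2 → run E
t=40: queue=[E,H] q_used=3 → run E
t=41: queue=[H] q_used=0 → run H
t=42: queue=[H] q_used=1 → run H
t=43: (idle)
t=44: (idle)
t=45: (idle)
t=46: (idle)
t=47: (idle)

running at tick 28 = H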